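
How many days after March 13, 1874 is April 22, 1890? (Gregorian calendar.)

Mar 13, 1874 → Mar 13, 1875: 365 days.
Mar 13, 1875 → Mar 13, 1876: 366 days (Feb 29, 1876 is in that span).
Mar 13, 1876 → Mar 13, 1877: 365 days.
Mar 13, 1877 → Mar 13, 1878: 365 days.
Mar 13, 1878 → Mar 13, 1879: 365 days.
Mar 13, 1879 → Mar 13, 1880: 366 days (Feb 29, 1880 is in that span).
Mar 13, 1880 → Mar 13, 1881: 365 days.
Mar 13, 1881 → Mar 13, 1882: 365 days.
Mar 13, 1882 → Mar 13, 1883: 365 days.
Mar 13, 1883 → Mar 13, 1884: 366 days (Feb 29, 1884 is in that span).
Mar 13, 1884 → Mar 13, 1885: 365 days.
Mar 13, 1885 → Mar 13, 1886: 365 days.
Mar 13, 1886 → Mar 13, 1887: 365 days.
Mar 13, 1887 → Mar 13, 1888: 366 days (Feb 29, 1888 is in that span).
Mar 13, 1888 → Mar 13, 1889: 365 days.
Mar 13, 1889 → Mar 13, 1890: 365 days.
Mar 13, 1890 → Apr 13, 1890: 31 days (March has 31).
Apr 13, 1890 → Apr 22, 1890: 9 days.
Total: 5884 days.

5884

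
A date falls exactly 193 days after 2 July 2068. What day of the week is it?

First find the weekday of Jul 2, 2068. Doomsday rule: the anchor day for the 2000s is Tuesday. For year 68: 68÷12 = 5 r 8, and 8÷4 = 2, so 5+8+2 = 15.
Tuesday + 15 ≡ Wednesday — that's 2068's doomsday.
In July the doomsday date is Jul 11.
Jul 2 is 9 days before Jul 11; 9 mod 7 = 2, so Wednesday − 2 = Monday.
193 mod 7 = 4, so 193 days after a Monday is Monday + 4 = Friday.

Friday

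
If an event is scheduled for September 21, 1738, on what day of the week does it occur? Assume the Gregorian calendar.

Doomsday rule: the anchor day for the 1700s is Sunday. For year 38: 38÷12 = 3 r 2, and 2÷4 = 0, so 3+2+0 = 5.
Sunday + 5 ≡ Friday — that's 1738's doomsday.
In September the doomsday date is Sep 5.
Sep 21 is 16 days after Sep 5; 16 mod 7 = 2, so Friday + 2 = Sunday.

Sunday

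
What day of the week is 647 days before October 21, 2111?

Sunday

Oct 21, 2111 is a Wednesday.
647 mod 7 = 3, so 647 days before a Wednesday is Wednesday − 3 = Sunday.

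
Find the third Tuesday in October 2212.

October 20, 2212

October 1, 2212 is a Thursday.
The first Tuesday is therefore October 6 (5 days later).
The third Tuesday is 6 + 2×7 = October 20.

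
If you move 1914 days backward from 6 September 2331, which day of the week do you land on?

First find the weekday of Sep 6, 2331. Doomsday rule: the anchor day for the 2300s is Wednesday. For year 31: 31÷12 = 2 r 7, and 7÷4 = 1, so 2+7+1 = 10.
Wednesday + 10 ≡ Saturday — that's 2331's doomsday.
In September the doomsday date is Sep 5.
Sep 6 is 1 day after Sep 5; 1 mod 7 = 1, so Saturday + 1 = Sunday.
1914 mod 7 = 3, so 1914 days before a Sunday is Sunday − 3 = Thursday.

Thursday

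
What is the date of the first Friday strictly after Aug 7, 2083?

August 13, 2083

Aug 7, 2083 is a Saturday.
From Saturday to the next Friday is 6 days.
Aug 7, 2083 + 6 = Aug 13, 2083.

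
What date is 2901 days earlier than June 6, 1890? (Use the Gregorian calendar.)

−365 (one year) → Jun 6, 1889 (2536 left).
−365 (one year) → Jun 6, 1888 (2171 left).
−366 (one year; includes Feb 29, 1888) → Jun 6, 1887 (1805 left).
−365 (one year) → Jun 6, 1886 (1440 left).
−365 (one year) → Jun 6, 1885 (1075 left).
−365 (one year) → Jun 6, 1884 (710 left).
−366 (one year; includes Feb 29, 1884) → Jun 6, 1883 (344 left).
−6 → May 31, 1883 (end of May, 31 days; 338 left).
−31 → Apr 30, 1883 (end of Apr, 30 days; 307 left).
−30 → Mar 31, 1883 (end of Mar, 31 days; 277 left).
−31 → Feb 28, 1883 (end of Feb, 28 days; 246 left).
−28 → Jan 31, 1883 (end of Jan, 31 days; 218 left).
−31 → Dec 31, 1882 (end of Dec, 31 days; 187 left).
−31 → Nov 30, 1882 (end of Nov, 30 days; 156 left).
−30 → Oct 31, 1882 (end of Oct, 31 days; 126 left).
−31 → Sep 30, 1882 (end of Sep, 30 days; 95 left).
−30 → Aug 31, 1882 (end of Aug, 31 days; 65 left).
−31 → Jul 31, 1882 (end of Jul, 31 days; 34 left).
−31 → Jun 30, 1882 (end of Jun, 30 days; 3 left).
−3 → Jun 27, 1882.

June 27, 1882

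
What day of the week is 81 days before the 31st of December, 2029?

Thursday

Dec 31, 2029 is a Monday.
81 mod 7 = 4, so 81 days before a Monday is Monday − 4 = Thursday.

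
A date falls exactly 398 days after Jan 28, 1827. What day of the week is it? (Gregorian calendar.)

First find the weekday of Jan 28, 1827. Doomsday rule: the anchor day for the 1800s is Friday. For year 27: 27÷12 = 2 r 3, and 3÷4 = 0, so 2+3+0 = 5.
Friday + 5 ≡ Wednesday — that's 1827's doomsday.
In January the doomsday date is Jan 3 (1827 is not a leap year).
Jan 28 is 25 days after Jan 3; 25 mod 7 = 4, so Wednesday + 4 = Sunday.
398 mod 7 = 6, so 398 days after a Sunday is Sunday + 6 = Saturday.

Saturday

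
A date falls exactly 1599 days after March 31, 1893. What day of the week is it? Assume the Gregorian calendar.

First find the weekday of Mar 31, 1893. Doomsday rule: the anchor day for the 1800s is Friday. For year 93: 93÷12 = 7 r 9, and 9÷4 = 2, so 7+9+2 = 18.
Friday + 18 ≡ Tuesday — that's 1893's doomsday.
In March the doomsday date is Mar 14.
Mar 31 is 17 days after Mar 14; 17 mod 7 = 3, so Tuesday + 3 = Friday.
1599 mod 7 = 3, so 1599 days after a Friday is Friday + 3 = Monday.

Monday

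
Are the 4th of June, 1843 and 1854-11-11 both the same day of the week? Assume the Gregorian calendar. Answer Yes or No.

From Jun 4, 1843 to Nov 11, 1854 is 4178 days.
4178 mod 7 = 6, so they are different weekdays.
(Jun 4, 1843 is a Sunday; Nov 11, 1854 is a Saturday.)

No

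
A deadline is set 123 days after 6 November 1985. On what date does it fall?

Nov has 30 days: +25 → Dec 1, 1985 (98 left).
Dec has 31 days: +31 → Jan 1, 1986 (67 left).
Jan has 31 days: +31 → Feb 1, 1986 (36 left).
Feb has 28 days: +28 → Mar 1, 1986 (8 left).
+8 → Mar 9, 1986.

March 9, 1986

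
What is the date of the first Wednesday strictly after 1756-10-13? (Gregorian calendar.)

Oct 13, 1756 is a Wednesday.
From Wednesday to the next Wednesday is 7 days.
Oct 13, 1756 + 7 = Oct 20, 1756.

October 20, 1756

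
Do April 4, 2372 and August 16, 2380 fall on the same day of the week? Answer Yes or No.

No

From Apr 4, 2372 to Aug 16, 2380 is 3056 days.
3056 mod 7 = 4, so they are different weekdays.
(Apr 4, 2372 is a Tuesday; Aug 16, 2380 is a Saturday.)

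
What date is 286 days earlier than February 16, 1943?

May 6, 1942

−16 → Jan 31, 1943 (end of Jan, 31 days; 270 left).
−31 → Dec 31, 1942 (end of Dec, 31 days; 239 left).
−31 → Nov 30, 1942 (end of Nov, 30 days; 208 left).
−30 → Oct 31, 1942 (end of Oct, 31 days; 178 left).
−31 → Sep 30, 1942 (end of Sep, 30 days; 147 left).
−30 → Aug 31, 1942 (end of Aug, 31 days; 117 left).
−31 → Jul 31, 1942 (end of Jul, 31 days; 86 left).
−31 → Jun 30, 1942 (end of Jun, 30 days; 55 left).
−30 → May 31, 1942 (end of May, 31 days; 25 left).
−25 → May 6, 1942.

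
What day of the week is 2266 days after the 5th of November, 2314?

Tuesday

Nov 5, 2314 is a Thursday.
2266 mod 7 = 5, so 2266 days after a Thursday is Thursday + 5 = Tuesday.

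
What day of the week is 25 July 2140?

Doomsday rule: the anchor day for the 2100s is Sunday. For year 40: 40÷12 = 3 r 4, and 4÷4 = 1, so 3+4+1 = 8.
Sunday + 8 ≡ Monday — that's 2140's doomsday.
In July the doomsday date is Jul 11.
Jul 25 is 14 days after Jul 11; 14 mod 7 = 0, so Monday + 0 = Monday.

Monday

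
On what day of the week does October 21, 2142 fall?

Doomsday rule: the anchor day for the 2100s is Sunday. For year 42: 42÷12 = 3 r 6, and 6÷4 = 1, so 3+6+1 = 10.
Sunday + 10 ≡ Wednesday — that's 2142's doomsday.
In October the doomsday date is Oct 10.
Oct 21 is 11 days after Oct 10; 11 mod 7 = 4, so Wednesday + 4 = Sunday.

Sunday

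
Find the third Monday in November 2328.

November 19, 2328

November 1, 2328 is a Thursday.
The first Monday is therefore November 5 (4 days later).
The third Monday is 5 + 2×7 = November 19.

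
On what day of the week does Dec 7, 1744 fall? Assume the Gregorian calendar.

Monday

Doomsday rule: the anchor day for the 1700s is Sunday. For year 44: 44÷12 = 3 r 8, and 8÷4 = 2, so 3+8+2 = 13.
Sunday + 13 ≡ Saturday — that's 1744's doomsday.
In December the doomsday date is Dec 12.
Dec 7 is 5 days before Dec 12; 5 mod 7 = 5, so Saturday − 5 = Monday.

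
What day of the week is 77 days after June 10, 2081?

First find the weekday of Jun 10, 2081. Doomsday rule: the anchor day for the 2000s is Tuesday. For year 81: 81÷12 = 6 r 9, and 9÷4 = 2, so 6+9+2 = 17.
Tuesday + 17 ≡ Friday — that's 2081's doomsday.
In June the doomsday date is Jun 6.
Jun 10 is 4 days after Jun 6; 4 mod 7 = 4, so Friday + 4 = Tuesday.
77 mod 7 = 0, so 77 days after a Tuesday is Tuesday + 0 = Tuesday.

Tuesday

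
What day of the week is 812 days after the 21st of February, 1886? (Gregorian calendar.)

First find the weekday of Feb 21, 1886. Doomsday rule: the anchor day for the 1800s is Friday. For year 86: 86÷12 = 7 r 2, and 2÷4 = 0, so 7+2+0 = 9.
Friday + 9 ≡ Sunday — that's 1886's doomsday.
In February the doomsday date is Feb 28 (1886 is not a leap year).
Feb 21 is 7 days before Feb 28; 7 mod 7 = 0, so Sunday − 0 = Sunday.
812 mod 7 = 0, so 812 days after a Sunday is Sunday + 0 = Sunday.

Sunday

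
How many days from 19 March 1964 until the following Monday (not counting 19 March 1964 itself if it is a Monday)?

Mar 19, 1964 is a Thursday.
From Thursday to the next Monday is 4 days.

4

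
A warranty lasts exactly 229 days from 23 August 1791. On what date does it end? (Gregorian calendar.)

April 8, 1792

Aug has 31 days: +9 → Sep 1, 1791 (220 left).
Sep has 30 days: +30 → Oct 1, 1791 (190 left).
Oct has 31 days: +31 → Nov 1, 1791 (159 left).
Nov has 30 days: +30 → Dec 1, 1791 (129 left).
Dec has 31 days: +31 → Jan 1, 1792 (98 left).
Jan has 31 days: +31 → Feb 1, 1792 (67 left).
Feb has 29 days: +29 → Mar 1, 1792 (38 left).
Mar has 31 days: +31 → Apr 1, 1792 (7 left).
+7 → Apr 8, 1792.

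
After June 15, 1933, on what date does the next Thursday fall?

June 22, 1933

Jun 15, 1933 is a Thursday.
From Thursday to the next Thursday is 7 days.
Jun 15, 1933 + 7 = Jun 22, 1933.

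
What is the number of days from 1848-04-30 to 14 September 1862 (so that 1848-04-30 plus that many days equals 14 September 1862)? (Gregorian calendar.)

Apr 30, 1848 → Apr 30, 1849: 365 days.
Apr 30, 1849 → Apr 30, 1850: 365 days.
Apr 30, 1850 → Apr 30, 1851: 365 days.
Apr 30, 1851 → Apr 30, 1852: 366 days (Feb 29, 1852 is in that span).
Apr 30, 1852 → Apr 30, 1853: 365 days.
Apr 30, 1853 → Apr 30, 1854: 365 days.
Apr 30, 1854 → Apr 30, 1855: 365 days.
Apr 30, 1855 → Apr 30, 1856: 366 days (Feb 29, 1856 is in that span).
Apr 30, 1856 → Apr 30, 1857: 365 days.
Apr 30, 1857 → Apr 30, 1858: 365 days.
Apr 30, 1858 → Apr 30, 1859: 365 days.
Apr 30, 1859 → Apr 30, 1860: 366 days (Feb 29, 1860 is in that span).
Apr 30, 1860 → Apr 30, 1861: 365 days.
Apr 30, 1861 → Apr 30, 1862: 365 days.
Apr 30, 1862 → May 30, 1862: 30 days (April has 30).
May 30, 1862 → Jun 30, 1862: 31 days (May has 31).
Jun 30, 1862 → Jul 30, 1862: 30 days (June has 30).
Jul 30, 1862 → Aug 30, 1862: 31 days (July has 31).
Aug 30, 1862 → Sep 14, 1862: 15 days.
Total: 5250 days.

5250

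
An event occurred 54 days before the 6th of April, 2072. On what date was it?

February 12, 2072

−6 → Mar 31, 2072 (end of Mar, 31 days; 48 left).
−31 → Feb 29, 2072 (end of Feb, 29 days; 17 left).
−17 → Feb 12, 2072.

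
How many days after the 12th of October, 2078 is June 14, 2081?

976

Oct 12, 2078 → Oct 12, 2079: 365 days.
Oct 12, 2079 → Oct 12, 2080: 366 days (Feb 29, 2080 is in that span).
Oct 12, 2080 → Nov 12, 2080: 31 days (October has 31).
Nov 12, 2080 → Dec 12, 2080: 30 days (November has 30).
Dec 12, 2080 → Jan 12, 2081: 31 days (December has 31).
Jan 12, 2081 → Feb 12, 2081: 31 days (January has 31).
Feb 12, 2081 → Mar 12, 2081: 28 days (February has 28).
Mar 12, 2081 → Apr 12, 2081: 31 days (March has 31).
Apr 12, 2081 → May 12, 2081: 30 days (April has 30).
May 12, 2081 → Jun 12, 2081: 31 days (May has 31).
Jun 12, 2081 → Jun 14, 2081: 2 days.
Total: 976 days.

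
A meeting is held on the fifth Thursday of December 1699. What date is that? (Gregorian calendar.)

December 1, 1699 is a Tuesday.
The first Thursday is therefore December 3 (2 days later).
The fifth Thursday is 3 + 4×7 = December 31.

December 31, 1699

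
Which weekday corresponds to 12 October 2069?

January 1, 2069 is a Tuesday.
Jan 1, 2069 → Feb 1, 2069: 31 days (January has 31).
Feb 1, 2069 → Mar 1, 2069: 28 days (February has 28).
Mar 1, 2069 → Apr 1, 2069: 31 days (March has 31).
Apr 1, 2069 → May 1, 2069: 30 days (April has 30).
May 1, 2069 → Jun 1, 2069: 31 days (May has 31).
Jun 1, 2069 → Jul 1, 2069: 30 days (June has 30).
Jul 1, 2069 → Aug 1, 2069: 31 days (July has 31).
Aug 1, 2069 → Sep 1, 2069: 31 days (August has 31).
Sep 1, 2069 → Oct 1, 2069: 30 days (September has 30).
Oct 1, 2069 → Oct 12, 2069: 11 days.
Total: 284 days.
284 mod 7 = 4, so Tuesday + 4 = Saturday.

Saturday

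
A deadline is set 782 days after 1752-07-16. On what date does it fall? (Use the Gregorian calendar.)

September 6, 1754

+365 (one year) → Jul 16, 1753 (417 left).
+365 (one year) → Jul 16, 1754 (52 left).
Jul has 31 days: +16 → Aug 1, 1754 (36 left).
Aug has 31 days: +31 → Sep 1, 1754 (5 left).
+5 → Sep 6, 1754.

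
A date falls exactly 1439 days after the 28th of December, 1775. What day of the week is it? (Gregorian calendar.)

Dec 28, 1775 is a Thursday.
1439 mod 7 = 4, so 1439 days after a Thursday is Thursday + 4 = Monday.

Monday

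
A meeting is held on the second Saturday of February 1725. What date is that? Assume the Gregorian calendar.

February 1, 1725 is a Thursday.
The first Saturday is therefore February 3 (2 days later).
The second Saturday is 3 + 1×7 = February 10.

February 10, 1725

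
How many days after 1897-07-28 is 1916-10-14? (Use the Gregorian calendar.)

Jul 28, 1897 → Jul 28, 1898: 365 days.
Jul 28, 1898 → Jul 28, 1899: 365 days.
Jul 28, 1899 → Jul 28, 1900: 365 days.
Jul 28, 1900 → Jul 28, 1901: 365 days.
Jul 28, 1901 → Jul 28, 1902: 365 days.
Jul 28, 1902 → Jul 28, 1903: 365 days.
Jul 28, 1903 → Jul 28, 1904: 366 days (Feb 29, 1904 is in that span).
Jul 28, 1904 → Jul 28, 1905: 365 days.
Jul 28, 1905 → Jul 28, 1906: 365 days.
Jul 28, 1906 → Jul 28, 1907: 365 days.
Jul 28, 1907 → Jul 28, 1908: 366 days (Feb 29, 1908 is in that span).
Jul 28, 1908 → Jul 28, 1909: 365 days.
Jul 28, 1909 → Jul 28, 1910: 365 days.
Jul 28, 1910 → Jul 28, 1911: 365 days.
Jul 28, 1911 → Jul 28, 1912: 366 days (Feb 29, 1912 is in that span).
Jul 28, 1912 → Jul 28, 1913: 365 days.
Jul 28, 1913 → Jul 28, 1914: 365 days.
Jul 28, 1914 → Jul 28, 1915: 365 days.
Jul 28, 1915 → Jul 28, 1916: 366 days (Feb 29, 1916 is in that span).
Jul 28, 1916 → Aug 28, 1916: 31 days (July has 31).
Aug 28, 1916 → Sep 28, 1916: 31 days (August has 31).
Sep 28, 1916 → Oct 14, 1916: 16 days.
Total: 7017 days.

7017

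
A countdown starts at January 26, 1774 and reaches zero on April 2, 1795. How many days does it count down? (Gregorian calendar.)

7736

Jan 26, 1774 → Jan 26, 1775: 365 days.
Jan 26, 1775 → Jan 26, 1776: 365 days.
Jan 26, 1776 → Jan 26, 1777: 366 days (Feb 29, 1776 is in that span).
Jan 26, 1777 → Jan 26, 1778: 365 days.
Jan 26, 1778 → Jan 26, 1779: 365 days.
Jan 26, 1779 → Jan 26, 1780: 365 days.
Jan 26, 1780 → Jan 26, 1781: 366 days (Feb 29, 1780 is in that span).
Jan 26, 1781 → Jan 26, 1782: 365 days.
Jan 26, 1782 → Jan 26, 1783: 365 days.
Jan 26, 1783 → Jan 26, 1784: 365 days.
Jan 26, 1784 → Jan 26, 1785: 366 days (Feb 29, 1784 is in that span).
Jan 26, 1785 → Jan 26, 1786: 365 days.
Jan 26, 1786 → Jan 26, 1787: 365 days.
Jan 26, 1787 → Jan 26, 1788: 365 days.
Jan 26, 1788 → Jan 26, 1789: 366 days (Feb 29, 1788 is in that span).
Jan 26, 1789 → Jan 26, 1790: 365 days.
Jan 26, 1790 → Jan 26, 1791: 365 days.
Jan 26, 1791 → Jan 26, 1792: 365 days.
Jan 26, 1792 → Jan 26, 1793: 366 days (Feb 29, 1792 is in that span).
Jan 26, 1793 → Jan 26, 1794: 365 days.
Jan 26, 1794 → Jan 26, 1795: 365 days.
Jan 26, 1795 → Feb 26, 1795: 31 days (January has 31).
Feb 26, 1795 → Mar 26, 1795: 28 days (February has 28).
Mar 26, 1795 → Apr 2, 1795: 7 days.
Total: 7736 days.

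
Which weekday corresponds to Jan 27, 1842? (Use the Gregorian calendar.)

Thursday

Doomsday rule: the anchor day for the 1800s is Friday. For year 42: 42÷12 = 3 r 6, and 6÷4 = 1, so 3+6+1 = 10.
Friday + 10 ≡ Monday — that's 1842's doomsday.
In January the doomsday date is Jan 3 (1842 is not a leap year).
Jan 27 is 24 days after Jan 3; 24 mod 7 = 3, so Monday + 3 = Thursday.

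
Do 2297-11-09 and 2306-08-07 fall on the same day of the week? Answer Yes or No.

From Nov 9, 2297 to Aug 7, 2306 is 3192 days.
3192 mod 7 = 0, so they are the same weekday.
(Nov 9, 2297 is a Tuesday; Aug 7, 2306 is a Tuesday.)

Yes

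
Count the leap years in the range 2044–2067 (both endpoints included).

Multiples of 4 in [2044,2067]: 6.
Of those, multiples of 100: 0 (not leap unless ÷400).
Multiples of 400: 0.
Leap years = 6 − 0 + 0 = 6.

6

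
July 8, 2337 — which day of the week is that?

Doomsday rule: the anchor day for the 2300s is Wednesday. For year 37: 37÷12 = 3 r 1, and 1÷4 = 0, so 3+1+0 = 4.
Wednesday + 4 ≡ Sunday — that's 2337's doomsday.
In July the doomsday date is Jul 11.
Jul 8 is 3 days before Jul 11; 3 mod 7 = 3, so Sunday − 3 = Thursday.

Thursday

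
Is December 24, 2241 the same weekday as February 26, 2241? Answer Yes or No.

Yes

From Feb 26, 2241 to Dec 24, 2241 is 301 days.
301 mod 7 = 0, so they are the same weekday.
(Feb 26, 2241 is a Friday; Dec 24, 2241 is a Friday.)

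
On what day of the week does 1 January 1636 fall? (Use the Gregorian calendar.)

Tuesday

Doomsday rule: the anchor day for the 1600s is Tuesday. For year 36: 36÷12 = 3 r 0, and 0÷4 = 0, so 3+0+0 = 3.
Tuesday + 3 ≡ Friday — that's 1636's doomsday.
In January the doomsday date is Jan 4 (1636 is a leap year (divisible by 4)).
Jan 1 is 3 days before Jan 4; 3 mod 7 = 3, so Friday − 3 = Tuesday.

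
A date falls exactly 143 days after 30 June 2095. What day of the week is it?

Sunday

First find the weekday of Jun 30, 2095. Doomsday rule: the anchor day for the 2000s is Tuesday. For year 95: 95÷12 = 7 r 11, and 11÷4 = 2, so 7+11+2 = 20.
Tuesday + 20 ≡ Monday — that's 2095's doomsday.
In June the doomsday date is Jun 6.
Jun 30 is 24 days after Jun 6; 24 mod 7 = 3, so Monday + 3 = Thursday.
143 mod 7 = 3, so 143 days after a Thursday is Thursday + 3 = Sunday.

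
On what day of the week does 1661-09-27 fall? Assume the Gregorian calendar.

Tuesday

Doomsday rule: the anchor day for the 1600s is Tuesday. For year 61: 61÷12 = 5 r 1, and 1÷4 = 0, so 5+1+0 = 6.
Tuesday + 6 ≡ Monday — that's 1661's doomsday.
In September the doomsday date is Sep 5.
Sep 27 is 22 days after Sep 5; 22 mod 7 = 1, so Monday + 1 = Tuesday.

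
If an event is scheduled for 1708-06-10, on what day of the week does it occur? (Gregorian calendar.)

Sunday

Doomsday rule: the anchor day for the 1700s is Sunday. For year 08: 8÷12 = 0 r 8, and 8÷4 = 2, so 0+8+2 = 10.
Sunday + 10 ≡ Wednesday — that's 1708's doomsday.
In June the doomsday date is Jun 6.
Jun 10 is 4 days after Jun 6; 4 mod 7 = 4, so Wednesday + 4 = Sunday.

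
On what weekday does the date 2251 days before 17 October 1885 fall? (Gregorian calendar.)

First find the weekday of Oct 17, 1885. Doomsday rule: the anchor day for the 1800s is Friday. For year 85: 85÷12 = 7 r 1, and 1÷4 = 0, so 7+1+0 = 8.
Friday + 8 ≡ Saturday — that's 1885's doomsday.
In October the doomsday date is Oct 10.
Oct 17 is 7 days after Oct 10; 7 mod 7 = 0, so Saturday + 0 = Saturday.
2251 mod 7 = 4, so 2251 days before a Saturday is Saturday − 4 = Tuesday.

Tuesday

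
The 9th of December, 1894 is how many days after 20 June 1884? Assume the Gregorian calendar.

Jun 20, 1884 → Jun 20, 1885: 365 days.
Jun 20, 1885 → Jun 20, 1886: 365 days.
Jun 20, 1886 → Jun 20, 1887: 365 days.
Jun 20, 1887 → Jun 20, 1888: 366 days (Feb 29, 1888 is in that span).
Jun 20, 1888 → Jun 20, 1889: 365 days.
Jun 20, 1889 → Jun 20, 1890: 365 days.
Jun 20, 1890 → Jun 20, 1891: 365 days.
Jun 20, 1891 → Jun 20, 1892: 366 days (Feb 29, 1892 is in that span).
Jun 20, 1892 → Jun 20, 1893: 365 days.
Jun 20, 1893 → Jun 20, 1894: 365 days.
Jun 20, 1894 → Jul 20, 1894: 30 days (June has 30).
Jul 20, 1894 → Aug 20, 1894: 31 days (July has 31).
Aug 20, 1894 → Sep 20, 1894: 31 days (August has 31).
Sep 20, 1894 → Oct 20, 1894: 30 days (September has 30).
Oct 20, 1894 → Nov 20, 1894: 31 days (October has 31).
Nov 20, 1894 → Dec 9, 1894: 19 days.
Total: 3824 days.

3824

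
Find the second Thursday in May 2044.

May 1, 2044 is a Sunday.
The first Thursday is therefore May 5 (4 days later).
The second Thursday is 5 + 1×7 = May 12.

May 12, 2044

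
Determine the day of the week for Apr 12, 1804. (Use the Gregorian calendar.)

Thursday

Doomsday rule: the anchor day for the 1800s is Friday. For year 04: 4÷12 = 0 r 4, and 4÷4 = 1, so 0+4+1 = 5.
Friday + 5 ≡ Wednesday — that's 1804's doomsday.
In April the doomsday date is Apr 4.
Apr 12 is 8 days after Apr 4; 8 mod 7 = 1, so Wednesday + 1 = Thursday.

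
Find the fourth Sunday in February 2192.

February 26, 2192

February 1, 2192 is a Wednesday.
The first Sunday is therefore February 5 (4 days later).
The fourth Sunday is 5 + 3×7 = February 26.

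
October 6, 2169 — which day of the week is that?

Friday

Doomsday rule: the anchor day for the 2100s is Sunday. For year 69: 69÷12 = 5 r 9, and 9÷4 = 2, so 5+9+2 = 16.
Sunday + 16 ≡ Tuesday — that's 2169's doomsday.
In October the doomsday date is Oct 10.
Oct 6 is 4 days before Oct 10; 4 mod 7 = 4, so Tuesday − 4 = Friday.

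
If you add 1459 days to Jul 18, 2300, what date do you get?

July 16, 2304

+365 (one year) → Jul 18, 2301 (1094 left).
+365 (one year) → Jul 18, 2302 (729 left).
+365 (one year) → Jul 18, 2303 (364 left).
Jul has 31 days: +14 → Aug 1, 2303 (350 left).
Aug has 31 days: +31 → Sep 1, 2303 (319 left).
Sep has 30 days: +30 → Oct 1, 2303 (289 left).
Oct has 31 days: +31 → Nov 1, 2303 (258 left).
Nov has 30 days: +30 → Dec 1, 2303 (228 left).
Dec has 31 days: +31 → Jan 1, 2304 (197 left).
Jan has 31 days: +31 → Feb 1, 2304 (166 left).
Feb has 29 days: +29 → Mar 1, 2304 (137 left).
Mar has 31 days: +31 → Apr 1, 2304 (106 left).
Apr has 30 days: +30 → May 1, 2304 (76 left).
May has 31 days: +31 → Jun 1, 2304 (45 left).
Jun has 30 days: +30 → Jul 1, 2304 (15 left).
+15 → Jul 16, 2304.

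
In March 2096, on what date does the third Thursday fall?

March 15, 2096

March 1, 2096 is a Thursday.
The first Thursday is therefore March 1 (same day).
The third Thursday is 1 + 2×7 = March 15.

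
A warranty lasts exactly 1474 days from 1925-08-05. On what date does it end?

August 18, 1929

+365 (one year) → Aug 5, 1926 (1109 left).
+365 (one year) → Aug 5, 1927 (744 left).
+366 (one year; includes Feb 29, 1928) → Aug 5, 1928 (378 left).
Aug has 31 days: +27 → Sep 1, 1928 (351 left).
Sep has 30 days: +30 → Oct 1, 1928 (321 left).
Oct has 31 days: +31 → Nov 1, 1928 (290 left).
Nov has 30 days: +30 → Dec 1, 1928 (260 left).
Dec has 31 days: +31 → Jan 1, 1929 (229 left).
Jan has 31 days: +31 → Feb 1, 1929 (198 left).
Feb has 28 days: +28 → Mar 1, 1929 (170 left).
Mar has 31 days: +31 → Apr 1, 1929 (139 left).
Apr has 30 days: +30 → May 1, 1929 (109 left).
May has 31 days: +31 → Jun 1, 1929 (78 left).
Jun has 30 days: +30 → Jul 1, 1929 (48 left).
Jul has 31 days: +31 → Aug 1, 1929 (17 left).
+17 → Aug 18, 1929.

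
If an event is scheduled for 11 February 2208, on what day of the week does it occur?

Thursday

Doomsday rule: the anchor day for the 2200s is Friday. For year 08: 8÷12 = 0 r 8, and 8÷4 = 2, so 0+8+2 = 10.
Friday + 10 ≡ Monday — that's 2208's doomsday.
In February the doomsday date is Feb 29 (2208 is a leap year (divisible by 4)).
Feb 11 is 18 days before Feb 29; 18 mod 7 = 4, so Monday − 4 = Thursday.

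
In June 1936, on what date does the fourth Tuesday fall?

June 23, 1936

June 1, 1936 is a Monday.
The first Tuesday is therefore June 2 (1 days later).
The fourth Tuesday is 2 + 3×7 = June 23.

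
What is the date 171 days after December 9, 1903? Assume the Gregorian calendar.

Dec has 31 days: +23 → Jan 1, 1904 (148 left).
Jan has 31 days: +31 → Feb 1, 1904 (117 left).
Feb has 29 days: +29 → Mar 1, 1904 (88 left).
Mar has 31 days: +31 → Apr 1, 1904 (57 left).
Apr has 30 days: +30 → May 1, 1904 (27 left).
+27 → May 28, 1904.

May 28, 1904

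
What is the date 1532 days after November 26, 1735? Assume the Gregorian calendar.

February 5, 1740

+366 (one year; includes Feb 29, 1736) → Nov 26, 1736 (1166 left).
+365 (one year) → Nov 26, 1737 (801 left).
+365 (one year) → Nov 26, 1738 (436 left).
+365 (one year) → Nov 26, 1739 (71 left).
Nov has 30 days: +5 → Dec 1, 1739 (66 left).
Dec has 31 days: +31 → Jan 1, 1740 (35 left).
Jan has 31 days: +31 → Feb 1, 1740 (4 left).
+4 → Feb 5, 1740.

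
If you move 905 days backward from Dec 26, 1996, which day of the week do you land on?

Tuesday

First find the weekday of Dec 26, 1996. Doomsday rule: the anchor day for the 1900s is Wednesday. For year 96: 96÷12 = 8 r 0, and 0÷4 = 0, so 8+0+0 = 8.
Wednesday + 8 ≡ Thursday — that's 1996's doomsday.
In December the doomsday date is Dec 12.
Dec 26 is 14 days after Dec 12; 14 mod 7 = 0, so Thursday + 0 = Thursday.
905 mod 7 = 2, so 905 days before a Thursday is Thursday − 2 = Tuesday.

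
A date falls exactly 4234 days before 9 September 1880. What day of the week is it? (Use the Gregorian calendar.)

First find the weekday of Sep 9, 1880. Doomsday rule: the anchor day for the 1800s is Friday. For year 80: 80÷12 = 6 r 8, and 8÷4 = 2, so 6+8+2 = 16.
Friday + 16 ≡ Sunday — that's 1880's doomsday.
In September the doomsday date is Sep 5.
Sep 9 is 4 days after Sep 5; 4 mod 7 = 4, so Sunday + 4 = Thursday.
4234 mod 7 = 6, so 4234 days before a Thursday is Thursday − 6 = Friday.

Friday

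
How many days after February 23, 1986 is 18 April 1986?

Feb 23, 1986 → Mar 23, 1986: 28 days (February has 28).
Mar 23, 1986 → Apr 18, 1986: 26 days.
Total: 54 days.

54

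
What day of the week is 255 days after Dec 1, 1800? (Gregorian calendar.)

Thursday

First find the weekday of Dec 1, 1800. Doomsday rule: the anchor day for the 1800s is Friday. For year 00: 0÷12 = 0 r 0, and 0÷4 = 0, so 0+0+0 = 0.
Friday + 0 ≡ Friday — that's 1800's doomsday.
In December the doomsday date is Dec 12.
Dec 1 is 11 days before Dec 12; 11 mod 7 = 4, so Friday − 4 = Monday.
255 mod 7 = 3, so 255 days after a Monday is Monday + 3 = Thursday.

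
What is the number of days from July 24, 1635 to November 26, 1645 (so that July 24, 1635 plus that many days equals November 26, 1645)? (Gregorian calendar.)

Jul 24, 1635 → Jul 24, 1636: 366 days (Feb 29, 1636 is in that span).
Jul 24, 1636 → Jul 24, 1637: 365 days.
Jul 24, 1637 → Jul 24, 1638: 365 days.
Jul 24, 1638 → Jul 24, 1639: 365 days.
Jul 24, 1639 → Jul 24, 1640: 366 days (Feb 29, 1640 is in that span).
Jul 24, 1640 → Jul 24, 1641: 365 days.
Jul 24, 1641 → Jul 24, 1642: 365 days.
Jul 24, 1642 → Jul 24, 1643: 365 days.
Jul 24, 1643 → Jul 24, 1644: 366 days (Feb 29, 1644 is in that span).
Jul 24, 1644 → Jul 24, 1645: 365 days.
Jul 24, 1645 → Aug 24, 1645: 31 days (July has 31).
Aug 24, 1645 → Sep 24, 1645: 31 days (August has 31).
Sep 24, 1645 → Oct 24, 1645: 30 days (September has 30).
Oct 24, 1645 → Nov 24, 1645: 31 days (October has 31).
Nov 24, 1645 → Nov 26, 1645: 2 days.
Total: 3778 days.

3778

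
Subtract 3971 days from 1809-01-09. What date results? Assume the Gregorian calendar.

−366 (one year; includes Feb 29, 1808) → Jan 9, 1808 (3605 left).
−365 (one year) → Jan 9, 1807 (3240 left).
−365 (one year) → Jan 9, 1806 (2875 left).
−365 (one year) → Jan 9, 1805 (2510 left).
−366 (one year; includes Feb 29, 1804) → Jan 9, 1804 (2144 left).
−365 (one year) → Jan 9, 1803 (1779 left).
−365 (one year) → Jan 9, 1802 (1414 left).
−365 (one year) → Jan 9, 1801 (1049 left).
−365 (one year) → Jan 9, 1800 (684 left).
−365 (one year) → Jan 9, 1799 (319 left).
−9 → Dec 31, 1798 (end of Dec, 31 days; 310 left).
−31 → Nov 30, 1798 (end of Nov, 30 days; 279 left).
−30 → Oct 31, 1798 (end of Oct, 31 days; 249 left).
−31 → Sep 30, 1798 (end of Sep, 30 days; 218 left).
−30 → Aug 31, 1798 (end of Aug, 31 days; 188 left).
−31 → Jul 31, 1798 (end of Jul, 31 days; 157 left).
−31 → Jun 30, 1798 (end of Jun, 30 days; 126 left).
−30 → May 31, 1798 (end of May, 31 days; 96 left).
−31 → Apr 30, 1798 (end of Apr, 30 days; 65 left).
−30 → Mar 31, 1798 (end of Mar, 31 days; 35 left).
−31 → Feb 28, 1798 (end of Feb, 28 days; 4 left).
−4 → Feb 24, 1798.

February 24, 1798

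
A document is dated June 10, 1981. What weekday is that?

Doomsday rule: the anchor day for the 1900s is Wednesday. For year 81: 81÷12 = 6 r 9, and 9÷4 = 2, so 6+9+2 = 17.
Wednesday + 17 ≡ Saturday — that's 1981's doomsday.
In June the doomsday date is Jun 6.
Jun 10 is 4 days after Jun 6; 4 mod 7 = 4, so Saturday + 4 = Wednesday.

Wednesday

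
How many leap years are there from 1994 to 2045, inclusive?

Multiples of 4 in [1994,2045]: 13.
Of those, multiples of 100: 1 (not leap unless ÷400).
Multiples of 400: 1.
Leap years = 13 − 1 + 1 = 13.

13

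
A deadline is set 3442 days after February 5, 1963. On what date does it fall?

+365 (one year) → Feb 5, 1964 (3077 left).
+366 (one year; includes Feb 29, 1964) → Feb 5, 1965 (2711 left).
+365 (one year) → Feb 5, 1966 (2346 left).
+365 (one year) → Feb 5, 1967 (1981 left).
+365 (one year) → Feb 5, 1968 (1616 left).
+366 (one year; includes Feb 29, 1968) → Feb 5, 1969 (1250 left).
+365 (one year) → Feb 5, 1970 (885 left).
+365 (one year) → Feb 5, 1971 (520 left).
+365 (one year) → Feb 5, 1972 (155 left).
Feb has 29 days: +25 → Mar 1, 1972 (130 left).
Mar has 31 days: +31 → Apr 1, 1972 (99 left).
Apr has 30 days: +30 → May 1, 1972 (69 left).
May has 31 days: +31 → Jun 1, 1972 (38 left).
Jun has 30 days: +30 → Jul 1, 1972 (8 left).
+8 → Jul 9, 1972.

July 9, 1972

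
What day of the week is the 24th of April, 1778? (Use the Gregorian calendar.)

Doomsday rule: the anchor day for the 1700s is Sunday. For year 78: 78÷12 = 6 r 6, and 6÷4 = 1, so 6+6+1 = 13.
Sunday + 13 ≡ Saturday — that's 1778's doomsday.
In April the doomsday date is Apr 4.
Apr 24 is 20 days after Apr 4; 20 mod 7 = 6, so Saturday + 6 = Friday.

Friday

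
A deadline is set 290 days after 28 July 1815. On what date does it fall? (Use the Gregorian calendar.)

May 13, 1816

Jul has 31 days: +4 → Aug 1, 1815 (286 left).
Aug has 31 days: +31 → Sep 1, 1815 (255 left).
Sep has 30 days: +30 → Oct 1, 1815 (225 left).
Oct has 31 days: +31 → Nov 1, 1815 (194 left).
Nov has 30 days: +30 → Dec 1, 1815 (164 left).
Dec has 31 days: +31 → Jan 1, 1816 (133 left).
Jan has 31 days: +31 → Feb 1, 1816 (102 left).
Feb has 29 days: +29 → Mar 1, 1816 (73 left).
Mar has 31 days: +31 → Apr 1, 1816 (42 left).
Apr has 30 days: +30 → May 1, 1816 (12 left).
+12 → May 13, 1816.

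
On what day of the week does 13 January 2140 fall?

Doomsday rule: the anchor day for the 2100s is Sunday. For year 40: 40÷12 = 3 r 4, and 4÷4 = 1, so 3+4+1 = 8.
Sunday + 8 ≡ Monday — that's 2140's doomsday.
In January the doomsday date is Jan 4 (2140 is a leap year (divisible by 4)).
Jan 13 is 9 days after Jan 4; 9 mod 7 = 2, so Monday + 2 = Wednesday.

Wednesday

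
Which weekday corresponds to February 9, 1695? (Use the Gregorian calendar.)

Doomsday rule: the anchor day for the 1600s is Tuesday. For year 95: 95÷12 = 7 r 11, and 11÷4 = 2, so 7+11+2 = 20.
Tuesday + 20 ≡ Monday — that's 1695's doomsday.
In February the doomsday date is Feb 28 (1695 is not a leap year).
Feb 9 is 19 days before Feb 28; 19 mod 7 = 5, so Monday − 5 = Wednesday.

Wednesday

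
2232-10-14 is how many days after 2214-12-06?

Dec 6, 2214 → Dec 6, 2215: 365 days.
Dec 6, 2215 → Dec 6, 2216: 366 days (Feb 29, 2216 is in that span).
Dec 6, 2216 → Dec 6, 2217: 365 days.
Dec 6, 2217 → Dec 6, 2218: 365 days.
Dec 6, 2218 → Dec 6, 2219: 365 days.
Dec 6, 2219 → Dec 6, 2220: 366 days (Feb 29, 2220 is in that span).
Dec 6, 2220 → Dec 6, 2221: 365 days.
Dec 6, 2221 → Dec 6, 2222: 365 days.
Dec 6, 2222 → Dec 6, 2223: 365 days.
Dec 6, 2223 → Dec 6, 2224: 366 days (Feb 29, 2224 is in that span).
Dec 6, 2224 → Dec 6, 2225: 365 days.
Dec 6, 2225 → Dec 6, 2226: 365 days.
Dec 6, 2226 → Dec 6, 2227: 365 days.
Dec 6, 2227 → Dec 6, 2228: 366 days (Feb 29, 2228 is in that span).
Dec 6, 2228 → Dec 6, 2229: 365 days.
Dec 6, 2229 → Dec 6, 2230: 365 days.
Dec 6, 2230 → Dec 6, 2231: 365 days.
Dec 6, 2231 → Jan 6, 2232: 31 days (December has 31).
Jan 6, 2232 → Feb 6, 2232: 31 days (January has 31).
Feb 6, 2232 → Mar 6, 2232: 29 days (February has 29).
Mar 6, 2232 → Apr 6, 2232: 31 days (March has 31).
Apr 6, 2232 → May 6, 2232: 30 days (April has 30).
May 6, 2232 → Jun 6, 2232: 31 days (May has 31).
Jun 6, 2232 → Jul 6, 2232: 30 days (June has 30).
Jul 6, 2232 → Aug 6, 2232: 31 days (July has 31).
Aug 6, 2232 → Sep 6, 2232: 31 days (August has 31).
Sep 6, 2232 → Oct 6, 2232: 30 days (September has 30).
Oct 6, 2232 → Oct 14, 2232: 8 days.
Total: 6522 days.

6522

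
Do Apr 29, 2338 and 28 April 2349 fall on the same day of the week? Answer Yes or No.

From Apr 29, 2338 to Apr 28, 2349 is 4017 days.
4017 mod 7 = 6, so they are different weekdays.
(Apr 29, 2338 is a Friday; Apr 28, 2349 is a Thursday.)

No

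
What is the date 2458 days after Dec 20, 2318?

September 12, 2325

+365 (one year) → Dec 20, 2319 (2093 left).
+366 (one year; includes Feb 29, 2320) → Dec 20, 2320 (1727 left).
+365 (one year) → Dec 20, 2321 (1362 left).
+365 (one year) → Dec 20, 2322 (997 left).
+365 (one year) → Dec 20, 2323 (632 left).
+366 (one year; includes Feb 29, 2324) → Dec 20, 2324 (266 left).
Dec has 31 days: +12 → Jan 1, 2325 (254 left).
Jan has 31 days: +31 → Feb 1, 2325 (223 left).
Feb has 28 days: +28 → Mar 1, 2325 (195 left).
Mar has 31 days: +31 → Apr 1, 2325 (164 left).
Apr has 30 days: +30 → May 1, 2325 (134 left).
May has 31 days: +31 → Jun 1, 2325 (103 left).
Jun has 30 days: +30 → Jul 1, 2325 (73 left).
Jul has 31 days: +31 → Aug 1, 2325 (42 left).
Aug has 31 days: +31 → Sep 1, 2325 (11 left).
+11 → Sep 12, 2325.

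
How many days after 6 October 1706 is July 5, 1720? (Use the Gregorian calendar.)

Oct 6, 1706 → Oct 6, 1707: 365 days.
Oct 6, 1707 → Oct 6, 1708: 366 days (Feb 29, 1708 is in that span).
Oct 6, 1708 → Oct 6, 1709: 365 days.
Oct 6, 1709 → Oct 6, 1710: 365 days.
Oct 6, 1710 → Oct 6, 1711: 365 days.
Oct 6, 1711 → Oct 6, 1712: 366 days (Feb 29, 1712 is in that span).
Oct 6, 1712 → Oct 6, 1713: 365 days.
Oct 6, 1713 → Oct 6, 1714: 365 days.
Oct 6, 1714 → Oct 6, 1715: 365 days.
Oct 6, 1715 → Oct 6, 1716: 366 days (Feb 29, 1716 is in that span).
Oct 6, 1716 → Oct 6, 1717: 365 days.
Oct 6, 1717 → Oct 6, 1718: 365 days.
Oct 6, 1718 → Oct 6, 1719: 365 days.
Oct 6, 1719 → Nov 6, 1719: 31 days (October has 31).
Nov 6, 1719 → Dec 6, 1719: 30 days (November has 30).
Dec 6, 1719 → Jan 6, 1720: 31 days (December has 31).
Jan 6, 1720 → Feb 6, 1720: 31 days (January has 31).
Feb 6, 1720 → Mar 6, 1720: 29 days (February has 29).
Mar 6, 1720 → Apr 6, 1720: 31 days (March has 31).
Apr 6, 1720 → May 6, 1720: 30 days (April has 30).
May 6, 1720 → Jun 6, 1720: 31 days (May has 31).
Jun 6, 1720 → Jul 5, 1720: 29 days.
Total: 5021 days.

5021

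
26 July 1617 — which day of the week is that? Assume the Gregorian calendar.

Doomsday rule: the anchor day for the 1600s is Tuesday. For year 17: 17÷12 = 1 r 5, and 5÷4 = 1, so 1+5+1 = 7.
Tuesday + 7 ≡ Tuesday — that's 1617's doomsday.
In July the doomsday date is Jul 11.
Jul 26 is 15 days after Jul 11; 15 mod 7 = 1, so Tuesday + 1 = Wednesday.

Wednesday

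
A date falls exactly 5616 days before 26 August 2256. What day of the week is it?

Aug 26, 2256 is a Tuesday.
5616 mod 7 = 2, so 5616 days before a Tuesday is Tuesday − 2 = Sunday.

Sunday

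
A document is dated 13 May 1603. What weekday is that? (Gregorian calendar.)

Doomsday rule: the anchor day for the 1600s is Tuesday. For year 03: 3÷12 = 0 r 3, and 3÷4 = 0, so 0+3+0 = 3.
Tuesday + 3 ≡ Friday — that's 1603's doomsday.
In May the doomsday date is May 9.
May 13 is 4 days after May 9; 4 mod 7 = 4, so Friday + 4 = Tuesday.

Tuesday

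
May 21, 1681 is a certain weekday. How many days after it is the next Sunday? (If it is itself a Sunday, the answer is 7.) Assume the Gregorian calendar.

May 21, 1681 is a Wednesday.
From Wednesday to the next Sunday is 4 days.

4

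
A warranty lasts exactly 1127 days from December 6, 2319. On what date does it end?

+366 (one year; includes Feb 29, 2320) → Dec 6, 2320 (761 left).
+365 (one year) → Dec 6, 2321 (396 left).
Dec has 31 days: +26 → Jan 1, 2322 (370 left).
Jan has 31 days: +31 → Feb 1, 2322 (339 left).
Feb has 28 days: +28 → Mar 1, 2322 (311 left).
Mar has 31 days: +31 → Apr 1, 2322 (280 left).
Apr has 30 days: +30 → May 1, 2322 (250 left).
May has 31 days: +31 → Jun 1, 2322 (219 left).
Jun has 30 days: +30 → Jul 1, 2322 (189 left).
Jul has 31 days: +31 → Aug 1, 2322 (158 left).
Aug has 31 days: +31 → Sep 1, 2322 (127 left).
Sep has 30 days: +30 → Oct 1, 2322 (97 left).
Oct has 31 days: +31 → Nov 1, 2322 (66 left).
Nov has 30 days: +30 → Dec 1, 2322 (36 left).
Dec has 31 days: +31 → Jan 1, 2323 (5 left).
+5 → Jan 6, 2323.

January 6, 2323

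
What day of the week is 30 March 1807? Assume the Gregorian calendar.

Doomsday rule: the anchor day for the 1800s is Friday. For year 07: 7÷12 = 0 r 7, and 7÷4 = 1, so 0+7+1 = 8.
Friday + 8 ≡ Saturday — that's 1807's doomsday.
In March the doomsday date is Mar 14.
Mar 30 is 16 days after Mar 14; 16 mod 7 = 2, so Saturday + 2 = Monday.

Monday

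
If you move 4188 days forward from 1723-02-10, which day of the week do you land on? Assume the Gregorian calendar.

Feb 10, 1723 is a Wednesday.
4188 mod 7 = 2, so 4188 days after a Wednesday is Wednesday + 2 = Friday.

Friday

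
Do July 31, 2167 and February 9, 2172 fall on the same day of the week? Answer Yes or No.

No

From Jul 31, 2167 to Feb 9, 2172 is 1654 days.
1654 mod 7 = 2, so they are different weekdays.
(Jul 31, 2167 is a Friday; Feb 9, 2172 is a Sunday.)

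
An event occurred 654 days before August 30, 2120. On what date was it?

−366 (one year; includes Feb 29, 2120) → Aug 30, 2119 (288 left).
−30 → Jul 31, 2119 (end of Jul, 31 days; 258 left).
−31 → Jun 30, 2119 (end of Jun, 30 days; 227 left).
−30 → May 31, 2119 (end of May, 31 days; 197 left).
−31 → Apr 30, 2119 (end of Apr, 30 days; 166 left).
−30 → Mar 31, 2119 (end of Mar, 31 days; 136 left).
−31 → Feb 28, 2119 (end of Feb, 28 days; 105 left).
−28 → Jan 31, 2119 (end of Jan, 31 days; 77 left).
−31 → Dec 31, 2118 (end of Dec, 31 days; 46 left).
−31 → Nov 30, 2118 (end of Nov, 30 days; 15 left).
−15 → Nov 15, 2118.

November 15, 2118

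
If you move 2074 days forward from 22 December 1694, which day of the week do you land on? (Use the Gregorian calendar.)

Friday

First find the weekday of Dec 22, 1694. Doomsday rule: the anchor day for the 1600s is Tuesday. For year 94: 94÷12 = 7 r 10, and 10÷4 = 2, so 7+10+2 = 19.
Tuesday + 19 ≡ Sunday — that's 1694's doomsday.
In December the doomsday date is Dec 12.
Dec 22 is 10 days after Dec 12; 10 mod 7 = 3, so Sunday + 3 = Wednesday.
2074 mod 7 = 2, so 2074 days after a Wednesday is Wednesday + 2 = Friday.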